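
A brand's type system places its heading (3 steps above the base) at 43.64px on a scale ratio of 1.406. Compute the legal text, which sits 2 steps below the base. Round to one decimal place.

7.9px

43.64 ÷ 1.406⁵ = 43.64 ÷ 5.49448 ≈ 7.943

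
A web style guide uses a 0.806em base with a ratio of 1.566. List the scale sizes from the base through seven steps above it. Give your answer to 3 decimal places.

Step 0: 0.806em
Step 1: 0.806 × 1.566 = 1.262
Step 2: 0.806 × 1.566² = 1.977
Step 3: 0.806 × 1.566³ = 3.095
Step 4: 0.806 × 1.566⁴ = 4.847
Step 5: 0.806 × 1.566⁵ = 7.591
Step 6: 0.806 × 1.566⁶ = 11.887
Step 7: 0.806 × 1.566⁷ = 18.616

0.806em, 1.262em, 1.977em, 3.095em, 4.847em, 7.591em, 11.887em, 18.616em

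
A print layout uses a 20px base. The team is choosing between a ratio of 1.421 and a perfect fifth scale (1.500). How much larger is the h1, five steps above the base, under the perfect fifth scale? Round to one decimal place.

36.0px

At 1.421: 20.0 × 1.421⁵ = 115.878px
Perfect fifth: 20.0 × 1.500⁵ = 151.875px
Difference: 151.875 − 115.878 = 35.997px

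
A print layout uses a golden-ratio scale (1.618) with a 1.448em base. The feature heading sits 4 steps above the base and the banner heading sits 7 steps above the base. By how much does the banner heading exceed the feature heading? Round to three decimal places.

Step 4: 1.448 × 1.618⁴ = 9.92391em
Step 7: 1.448 × 1.618⁷ = 42.03569em
Difference: 42.03569 − 9.92391 = 32.11178em

32.112em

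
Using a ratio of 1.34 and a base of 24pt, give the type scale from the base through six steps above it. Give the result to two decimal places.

24.00pt, 32.16pt, 43.09pt, 57.75pt, 77.38pt, 103.69pt, 138.94pt

Step 0: 24pt
Step 1: 24.0 × 1.34 = 32.16
Step 2: 24.0 × 1.34² = 43.09
Step 3: 24.0 × 1.34³ = 57.75
Step 4: 24.0 × 1.34⁴ = 77.38
Step 5: 24.0 × 1.34⁵ = 103.69
Step 6: 24.0 × 1.34⁶ = 138.94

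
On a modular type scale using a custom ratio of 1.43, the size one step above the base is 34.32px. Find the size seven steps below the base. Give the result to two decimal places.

Moving from step +1 to step -7 is 8 steps down, so divide by r⁸.
34.32 ÷ 1.43⁸ = 34.32 ÷ 17.48591 ≈ 1.963

1.96px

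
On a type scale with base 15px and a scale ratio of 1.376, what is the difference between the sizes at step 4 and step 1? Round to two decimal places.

Step 1: 15.0 × 1.376 = 20.6400px
Step 4: 15.0 × 1.376⁴ = 53.7731px
Difference: 53.7731 − 20.6400 = 33.1331px

33.13px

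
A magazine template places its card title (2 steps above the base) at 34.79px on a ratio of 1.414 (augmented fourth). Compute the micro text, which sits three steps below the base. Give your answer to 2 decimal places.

6.15px

The gap is -3 − (2) = -5 steps, so the factor is 1.414^-5.
34.79 ÷ 1.414⁵ = 34.79 ÷ 5.65258 ≈ 6.155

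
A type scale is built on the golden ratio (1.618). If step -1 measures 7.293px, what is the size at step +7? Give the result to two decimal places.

Moving from step -1 to step +7 is 8 steps up, so multiply by r⁸.
7.293 × 1.618⁸ = 7.293 × 46.97082 ≈ 342.558

342.56px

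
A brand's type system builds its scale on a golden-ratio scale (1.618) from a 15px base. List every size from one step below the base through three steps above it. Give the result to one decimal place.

9.3px, 15.0px, 24.3px, 39.3px, 63.5px

Step -1: 15.0 ÷ 1.618 = 9.3
Step 0: 15px
Step 1: 15.0 × 1.618 = 24.3
Step 2: 15.0 × 1.618² = 39.3
Step 3: 15.0 × 1.618³ = 63.5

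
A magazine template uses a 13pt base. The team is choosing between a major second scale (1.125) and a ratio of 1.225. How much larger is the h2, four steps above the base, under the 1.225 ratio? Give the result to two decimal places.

Major second: 13.0 × 1.125⁴ = 20.8235pt
At 1.225: 13.0 × 1.225⁴ = 29.2744pt
Difference: 29.2744 − 20.8235 = 8.4509pt

8.45pt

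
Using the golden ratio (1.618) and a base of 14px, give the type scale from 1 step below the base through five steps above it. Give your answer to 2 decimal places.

Step -1: 14.0 ÷ 1.618 = 8.65
Step 0: 14px
Step 1: 14.0 × 1.618 = 22.65
Step 2: 14.0 × 1.618² = 36.65
Step 3: 14.0 × 1.618³ = 59.30
Step 4: 14.0 × 1.618⁴ = 95.95
Step 5: 14.0 × 1.618⁵ = 155.25

8.65px, 14.00px, 22.65px, 36.65px, 59.30px, 95.95px, 155.25px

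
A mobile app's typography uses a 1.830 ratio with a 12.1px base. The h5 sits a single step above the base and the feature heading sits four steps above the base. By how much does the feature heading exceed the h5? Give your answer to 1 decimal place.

Step 1: 12.1 × 1.830 = 22.143px
Step 4: 12.1 × 1.830⁴ = 135.703px
Difference: 135.703 − 22.143 = 113.560px

113.6px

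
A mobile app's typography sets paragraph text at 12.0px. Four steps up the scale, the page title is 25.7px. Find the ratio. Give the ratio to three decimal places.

r⁴ = 25.7 / 12.0, so r = (25.7/12.0)^(1/4).
r = 2.1417^(1/4) ≈ 1.2097

1.210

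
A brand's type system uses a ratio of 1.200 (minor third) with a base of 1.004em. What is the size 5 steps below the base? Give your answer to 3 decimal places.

1.004 ÷ 1.200⁵ = 1.004 ÷ 2.48832 ≈ 0.403

0.403em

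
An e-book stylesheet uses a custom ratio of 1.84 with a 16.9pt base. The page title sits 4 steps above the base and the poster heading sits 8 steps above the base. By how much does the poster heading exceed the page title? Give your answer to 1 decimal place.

Step 4: 16.9 × 1.84⁴ = 193.713pt
Step 8: 16.9 × 1.84⁸ = 2220.390pt
Difference: 2220.390 − 193.713 = 2026.677pt

2026.7pt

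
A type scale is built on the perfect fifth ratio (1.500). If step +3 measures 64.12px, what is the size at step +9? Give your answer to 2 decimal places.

730.37px

64.12 × 1.500⁶ = 64.12 × 11.39062 ≈ 730.367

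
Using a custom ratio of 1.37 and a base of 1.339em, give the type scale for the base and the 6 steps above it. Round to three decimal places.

Step 0: 1.339em
Step 1: 1.339 × 1.37 = 1.834
Step 2: 1.339 × 1.37² = 2.513
Step 3: 1.339 × 1.37³ = 3.443
Step 4: 1.339 × 1.37⁴ = 4.717
Step 5: 1.339 × 1.37⁵ = 6.462
Step 6: 1.339 × 1.37⁶ = 8.853

1.339em, 1.834em, 2.513em, 3.443em, 4.717em, 6.462em, 8.853em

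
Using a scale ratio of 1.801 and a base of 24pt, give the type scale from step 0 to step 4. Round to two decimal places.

24.00pt, 43.22pt, 77.85pt, 140.20pt, 252.50pt

Step 0: 24pt
Step 1: 24.0 × 1.801 = 43.22
Step 2: 24.0 × 1.801² = 77.85
Step 3: 24.0 × 1.801³ = 140.20
Step 4: 24.0 × 1.801⁴ = 252.50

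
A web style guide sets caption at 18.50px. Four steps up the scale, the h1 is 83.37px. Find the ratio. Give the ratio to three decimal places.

1.457

r⁴ = 83.37 / 18.50, so r = (83.37/18.50)^(1/4).
r = 4.5065^(1/4) ≈ 1.4570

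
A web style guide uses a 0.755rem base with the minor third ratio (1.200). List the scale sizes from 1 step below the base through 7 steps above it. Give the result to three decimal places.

0.629rem, 0.755rem, 0.906rem, 1.087rem, 1.305rem, 1.566rem, 1.879rem, 2.254rem, 2.705rem

Step -1: 0.755 ÷ 1.200 = 0.629
Step 0: 0.755rem
Step 1: 0.755 × 1.200 = 0.906
Step 2: 0.755 × 1.200² = 1.087
Step 3: 0.755 × 1.200³ = 1.305
Step 4: 0.755 × 1.200⁴ = 1.566
Step 5: 0.755 × 1.200⁵ = 1.879
Step 6: 0.755 × 1.200⁶ = 2.254
Step 7: 0.755 × 1.200⁷ = 2.705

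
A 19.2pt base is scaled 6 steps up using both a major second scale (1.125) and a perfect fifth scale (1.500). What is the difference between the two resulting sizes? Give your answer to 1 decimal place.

Major second: 19.2 × 1.125⁶ = 38.924pt
Perfect fifth: 19.2 × 1.500⁶ = 218.700pt
Difference: 218.700 − 38.924 = 179.776pt

179.8pt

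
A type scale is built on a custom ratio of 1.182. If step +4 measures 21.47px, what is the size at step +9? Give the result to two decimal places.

49.54px

21.47 × 1.182⁵ = 21.47 × 2.30721 ≈ 49.536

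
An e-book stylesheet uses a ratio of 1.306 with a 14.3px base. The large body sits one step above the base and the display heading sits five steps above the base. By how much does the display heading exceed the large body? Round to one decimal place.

35.7px

Step 1: 14.3 × 1.306 = 18.676px
Step 5: 14.3 × 1.306⁵ = 54.332px
Difference: 54.332 − 18.676 = 35.656px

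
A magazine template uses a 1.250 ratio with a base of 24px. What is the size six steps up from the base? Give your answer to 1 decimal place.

A modular type scale is a geometric sequence: sizeₙ = base × rⁿ.
24.0 × 1.250⁶ = 24.0 × 3.81470 ≈ 91.55

91.6px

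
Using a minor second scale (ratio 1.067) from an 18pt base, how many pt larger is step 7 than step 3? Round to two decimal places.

6.48pt

Step 3: 18.0 × 1.067³ = 21.8658pt
Step 7: 18.0 × 1.067⁷ = 28.3415pt
Difference: 28.3415 − 21.8658 = 6.4757pt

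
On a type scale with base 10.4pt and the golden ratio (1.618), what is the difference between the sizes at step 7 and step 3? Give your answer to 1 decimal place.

257.9pt

Step 3: 10.4 × 1.618³ = 44.052pt
Step 7: 10.4 × 1.618⁷ = 301.914pt
Difference: 301.914 − 44.052 = 257.862pt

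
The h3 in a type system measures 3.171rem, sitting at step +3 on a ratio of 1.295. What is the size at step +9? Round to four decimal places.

Moving from step +3 to step +9 is 6 steps up, so multiply by r⁶.
3.171 × 1.295⁶ = 3.171 × 4.71649 ≈ 14.9560

14.9560rem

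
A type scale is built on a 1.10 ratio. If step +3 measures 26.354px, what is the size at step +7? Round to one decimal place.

38.6px

The gap is 7 − (3) = 4 steps, so the factor is 1.10^4.
26.354 × 1.10⁴ = 26.354 × 1.46410 ≈ 38.585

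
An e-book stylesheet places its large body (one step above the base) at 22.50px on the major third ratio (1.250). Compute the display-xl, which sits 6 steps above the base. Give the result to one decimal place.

22.50 × 1.250⁵ = 22.50 × 3.05176 ≈ 68.665

68.7px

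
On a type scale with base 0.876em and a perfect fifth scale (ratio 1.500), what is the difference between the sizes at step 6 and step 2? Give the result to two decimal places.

Step 2: 0.876 × 1.500² = 1.9710em
Step 6: 0.876 × 1.500⁶ = 9.9782em
Difference: 9.9782 − 1.9710 = 8.0072em

8.01em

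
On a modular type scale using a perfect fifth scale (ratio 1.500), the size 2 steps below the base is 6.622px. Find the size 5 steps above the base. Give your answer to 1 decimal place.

The gap is 5 − (-2) = 7 steps, so the factor is 1.500^7.
6.622 × 1.500⁷ = 6.622 × 17.08594 ≈ 113.143

113.1px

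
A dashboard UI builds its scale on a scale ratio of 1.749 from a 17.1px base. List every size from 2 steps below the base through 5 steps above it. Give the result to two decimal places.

Step -2: 17.1 ÷ 1.749² = 5.59
Step -1: 17.1 ÷ 1.749 = 9.78
Step 0: 17.1px
Step 1: 17.1 × 1.749 = 29.91
Step 2: 17.1 × 1.749² = 52.31
Step 3: 17.1 × 1.749³ = 91.49
Step 4: 17.1 × 1.749⁴ = 160.01
Step 5: 17.1 × 1.749⁵ = 279.86

5.59px, 9.78px, 17.10px, 29.91px, 52.31px, 91.49px, 160.01px, 279.86px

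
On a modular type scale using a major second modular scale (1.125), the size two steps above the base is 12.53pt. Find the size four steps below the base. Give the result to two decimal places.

The gap is -4 − (2) = -6 steps, so the factor is 1.125^-6.
12.53 ÷ 1.125⁶ = 12.53 ÷ 2.02729 ≈ 6.181

6.18pt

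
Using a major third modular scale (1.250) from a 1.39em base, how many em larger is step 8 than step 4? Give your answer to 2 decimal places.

Step 4: 1.39 × 1.250⁴ = 3.3936em
Step 8: 1.39 × 1.250⁸ = 8.2850em
Difference: 8.2850 − 3.3936 = 4.8914em

4.89em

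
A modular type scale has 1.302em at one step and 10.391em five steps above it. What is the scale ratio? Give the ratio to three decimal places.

1.515

r⁵ = 10.391 / 1.302, so r = (10.391/1.302)^(1/5).
r = 7.9808^(1/5) ≈ 1.5150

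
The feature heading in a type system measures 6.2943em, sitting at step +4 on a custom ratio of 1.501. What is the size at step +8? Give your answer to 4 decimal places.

31.9500em

6.2943 × 1.501⁴ = 6.2943 × 5.07601 ≈ 31.9500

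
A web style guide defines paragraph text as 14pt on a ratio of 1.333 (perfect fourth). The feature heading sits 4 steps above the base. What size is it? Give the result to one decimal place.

44.2pt

Each step on a modular scale multiplies by the ratio, so the size n steps from the base is base × ratioⁿ.
14.0 × 1.333⁴ = 14.0 × 3.15733 ≈ 44.20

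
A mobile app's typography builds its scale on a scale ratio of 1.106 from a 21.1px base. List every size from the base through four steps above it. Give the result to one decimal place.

Step 0: 21.1px
Step 1: 21.1 × 1.106 = 23.3
Step 2: 21.1 × 1.106² = 25.8
Step 3: 21.1 × 1.106³ = 28.5
Step 4: 21.1 × 1.106⁴ = 31.6

21.1px, 23.3px, 25.8px, 28.5px, 31.6px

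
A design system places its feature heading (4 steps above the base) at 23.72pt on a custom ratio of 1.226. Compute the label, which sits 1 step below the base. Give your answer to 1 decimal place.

8.6pt

23.72 ÷ 1.226⁵ = 23.72 ÷ 2.76983 ≈ 8.564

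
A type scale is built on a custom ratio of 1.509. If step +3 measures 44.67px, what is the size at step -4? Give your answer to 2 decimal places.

44.67 ÷ 1.509⁷ = 44.67 ÷ 17.81659 ≈ 2.507

2.51px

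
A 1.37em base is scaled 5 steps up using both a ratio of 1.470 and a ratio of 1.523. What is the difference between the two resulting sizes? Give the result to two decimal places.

At 1.470: 1.37 × 1.470⁵ = 9.4039em
At 1.523: 1.37 × 1.523⁵ = 11.2259em
Difference: 11.2259 − 9.4039 = 1.8220em

1.82em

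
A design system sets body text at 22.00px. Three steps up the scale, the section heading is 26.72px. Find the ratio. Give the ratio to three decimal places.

1.067

The ratio satisfies 22.00 × r³ = 26.72, so r = (26.72 / 22.00)^(1/3).
r = 1.2145^(1/3) ≈ 1.0669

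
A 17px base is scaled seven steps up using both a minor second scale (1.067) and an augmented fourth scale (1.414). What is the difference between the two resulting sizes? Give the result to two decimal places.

Minor second: 17.0 × 1.067⁷ = 26.7670px
Augmented fourth: 17.0 × 1.414⁷ = 192.1298px
Difference: 192.1298 − 26.7670 = 165.3628px

165.36px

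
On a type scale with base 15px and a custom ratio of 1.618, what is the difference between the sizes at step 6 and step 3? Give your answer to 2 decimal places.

Step 3: 15.0 × 1.618³ = 63.5370px
Step 6: 15.0 × 1.618⁶ = 269.1302px
Difference: 269.1302 − 63.5370 = 205.5932px

205.59px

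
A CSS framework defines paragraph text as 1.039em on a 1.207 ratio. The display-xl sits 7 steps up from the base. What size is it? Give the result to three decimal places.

3.878em

1.039 × 1.207⁷ = 1.039 × 3.73208 ≈ 3.878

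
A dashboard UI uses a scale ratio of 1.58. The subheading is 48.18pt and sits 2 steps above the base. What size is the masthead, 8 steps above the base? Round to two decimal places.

The gap is 8 − (2) = 6 steps, so the factor is 1.58^6.
48.18 × 1.58⁶ = 48.18 × 15.55760 ≈ 749.565

749.57pt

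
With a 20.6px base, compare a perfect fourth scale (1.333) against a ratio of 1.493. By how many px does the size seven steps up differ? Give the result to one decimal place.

186.6px

Perfect fourth: 20.6 × 1.333⁷ = 154.056px
At 1.493: 20.6 × 1.493⁷ = 340.632px
Difference: 340.632 − 154.056 = 186.576px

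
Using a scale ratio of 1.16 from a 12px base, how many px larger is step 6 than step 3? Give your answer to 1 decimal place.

Step 3: 12.0 × 1.16³ = 18.731px
Step 6: 12.0 × 1.16⁶ = 29.237px
Difference: 29.237 − 18.731 = 10.506px

10.5px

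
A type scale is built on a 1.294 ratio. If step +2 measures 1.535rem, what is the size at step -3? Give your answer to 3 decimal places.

The gap is -3 − (2) = -5 steps, so the factor is 1.294^-5.
1.535 ÷ 1.294⁵ = 1.535 ÷ 3.62803 ≈ 0.423

0.423rem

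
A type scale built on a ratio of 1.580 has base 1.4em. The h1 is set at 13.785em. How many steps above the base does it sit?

5

1.580ⁿ = 13.785 / 1.4 = 9.8464
n = ln(9.8464) / ln(1.580) = 2.2871 / 0.4574 ≈ 5.00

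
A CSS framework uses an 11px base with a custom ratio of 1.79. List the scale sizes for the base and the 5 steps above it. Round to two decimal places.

11.00px, 19.69px, 35.25px, 63.09px, 112.93px, 202.14px

Step 0: 11px
Step 1: 11.0 × 1.79 = 19.69
Step 2: 11.0 × 1.79² = 35.25
Step 3: 11.0 × 1.79³ = 63.09
Step 4: 11.0 × 1.79⁴ = 112.93
Step 5: 11.0 × 1.79⁵ = 202.14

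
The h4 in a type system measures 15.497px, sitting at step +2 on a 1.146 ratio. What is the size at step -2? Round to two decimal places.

8.98px

Moving from step +2 to step -2 is 4 steps down, so divide by r⁴.
15.497 ÷ 1.146⁴ = 15.497 ÷ 1.72480 ≈ 8.985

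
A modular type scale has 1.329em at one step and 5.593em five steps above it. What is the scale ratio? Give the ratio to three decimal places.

The ratio satisfies 1.329 × r⁵ = 5.593, so r = (5.593 / 1.329)^(1/5).
r = 4.2084^(1/5) ≈ 1.3330

1.333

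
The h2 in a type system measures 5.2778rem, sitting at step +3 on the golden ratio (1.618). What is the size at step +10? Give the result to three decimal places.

153.215rem

5.2778 × 1.618⁷ = 5.2778 × 29.03017 ≈ 153.215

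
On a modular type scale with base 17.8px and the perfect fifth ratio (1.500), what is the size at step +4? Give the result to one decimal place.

A modular type scale is a geometric sequence: sizeₙ = base × rⁿ.
17.8 × 1.500⁴ = 17.8 × 5.06250 ≈ 90.11

90.1px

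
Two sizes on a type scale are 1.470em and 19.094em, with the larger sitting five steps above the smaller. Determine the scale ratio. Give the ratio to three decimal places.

The ratio satisfies 1.470 × r⁵ = 19.094, so r = (19.094 / 1.470)^(1/5).
r = 12.9891^(1/5) ≈ 1.6700

1.670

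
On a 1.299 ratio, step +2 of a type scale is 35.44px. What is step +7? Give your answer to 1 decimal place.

131.1px

The gap is 7 − (2) = 5 steps, so the factor is 1.299^5.
35.44 × 1.299⁵ = 35.44 × 3.69867 ≈ 131.081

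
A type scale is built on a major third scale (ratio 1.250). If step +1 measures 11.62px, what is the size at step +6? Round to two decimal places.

The gap is 6 − (1) = 5 steps, so the factor is 1.250^5.
11.62 × 1.250⁵ = 11.62 × 3.05176 ≈ 35.461

35.46px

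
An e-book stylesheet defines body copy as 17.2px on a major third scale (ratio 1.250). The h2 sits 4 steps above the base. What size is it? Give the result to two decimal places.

17.2 × 1.250⁴ = 17.2 × 2.44141 ≈ 41.99

41.99px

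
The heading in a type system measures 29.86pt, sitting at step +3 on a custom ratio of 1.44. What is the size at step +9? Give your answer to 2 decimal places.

266.23pt

Moving from step +3 to step +9 is 6 steps up, so multiply by r⁶.
29.86 × 1.44⁶ = 29.86 × 8.91610 ≈ 266.235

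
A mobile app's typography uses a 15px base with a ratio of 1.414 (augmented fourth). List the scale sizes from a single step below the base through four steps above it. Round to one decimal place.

10.6px, 15.0px, 21.2px, 30.0px, 42.4px, 60.0px

Step -1: 15.0 ÷ 1.414 = 10.6
Step 0: 15px
Step 1: 15.0 × 1.414 = 21.2
Step 2: 15.0 × 1.414² = 30.0
Step 3: 15.0 × 1.414³ = 42.4
Step 4: 15.0 × 1.414⁴ = 60.0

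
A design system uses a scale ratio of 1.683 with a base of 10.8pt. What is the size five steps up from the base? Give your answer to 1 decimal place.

10.8 × 1.683⁵ = 10.8 × 13.50270 ≈ 145.83

145.8pt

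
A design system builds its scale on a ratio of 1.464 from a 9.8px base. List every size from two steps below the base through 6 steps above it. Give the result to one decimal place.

Step -2: 9.8 ÷ 1.464² = 4.6
Step -1: 9.8 ÷ 1.464 = 6.7
Step 0: 9.8px
Step 1: 9.8 × 1.464 = 14.3
Step 2: 9.8 × 1.464² = 21.0
Step 3: 9.8 × 1.464³ = 30.8
Step 4: 9.8 × 1.464⁴ = 45.0
Step 5: 9.8 × 1.464⁵ = 65.9
Step 6: 9.8 × 1.464⁶ = 96.5

4.6px, 6.7px, 9.8px, 14.3px, 21.0px, 30.8px, 45.0px, 65.9px, 96.5px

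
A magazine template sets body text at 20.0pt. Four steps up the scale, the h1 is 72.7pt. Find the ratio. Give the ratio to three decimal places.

The ratio satisfies 20.0 × r⁴ = 72.7, so r = (72.7 / 20.0)^(1/4).
r = 3.6350^(1/4) ≈ 1.3808

1.381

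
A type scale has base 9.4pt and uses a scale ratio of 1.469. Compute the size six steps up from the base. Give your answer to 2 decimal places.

94.46pt

9.4 × 1.469⁶ = 9.4 × 10.04918 ≈ 94.46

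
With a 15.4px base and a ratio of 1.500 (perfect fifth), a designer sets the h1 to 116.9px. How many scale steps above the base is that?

1.500ⁿ = 116.9 / 15.4 = 7.5909
n = ln(7.5909) / ln(1.500) = 2.0270 / 0.4055 ≈ 5.00

5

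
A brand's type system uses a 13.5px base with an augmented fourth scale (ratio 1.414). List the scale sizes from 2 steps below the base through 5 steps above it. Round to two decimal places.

Step -2: 13.5 ÷ 1.414² = 6.75
Step -1: 13.5 ÷ 1.414 = 9.55
Step 0: 13.5px
Step 1: 13.5 × 1.414 = 19.09
Step 2: 13.5 × 1.414² = 26.99
Step 3: 13.5 × 1.414³ = 38.17
Step 4: 13.5 × 1.414⁴ = 53.97
Step 5: 13.5 × 1.414⁵ = 76.31

6.75px, 9.55px, 13.50px, 19.09px, 26.99px, 38.17px, 53.97px, 76.31px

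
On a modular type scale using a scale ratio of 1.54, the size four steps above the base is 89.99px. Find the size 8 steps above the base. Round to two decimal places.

506.15px

Moving from step +4 to step +8 is 4 steps up, so multiply by r⁴.
89.99 × 1.54⁴ = 89.99 × 5.62449 ≈ 506.148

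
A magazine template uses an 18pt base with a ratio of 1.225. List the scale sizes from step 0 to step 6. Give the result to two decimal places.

Step 0: 18pt
Step 1: 18.0 × 1.225 = 22.05
Step 2: 18.0 × 1.225² = 27.01
Step 3: 18.0 × 1.225³ = 33.09
Step 4: 18.0 × 1.225⁴ = 40.53
Step 5: 18.0 × 1.225⁵ = 49.65
Step 6: 18.0 × 1.225⁶ = 60.83

18.00pt, 22.05pt, 27.01pt, 33.09pt, 40.53pt, 49.65pt, 60.83pt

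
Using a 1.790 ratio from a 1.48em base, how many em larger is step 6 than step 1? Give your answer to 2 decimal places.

Step 1: 1.48 × 1.790 = 2.6492em
Step 6: 1.48 × 1.790⁶ = 48.6833em
Difference: 48.6833 − 2.6492 = 46.0341em

46.03em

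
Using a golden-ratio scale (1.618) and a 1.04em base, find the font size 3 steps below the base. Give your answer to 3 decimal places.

0.246em

Each step on a modular scale multiplies by the ratio, so the size n steps from the base is base × ratioⁿ.
1.04 ÷ 1.618³ = 1.04 ÷ 4.23580 ≈ 0.246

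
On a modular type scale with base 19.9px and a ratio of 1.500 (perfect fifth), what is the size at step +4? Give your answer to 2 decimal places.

100.74px

A modular type scale is a geometric sequence: sizeₙ = base × rⁿ.
19.9 × 1.500⁴ = 19.9 × 5.06250 ≈ 100.74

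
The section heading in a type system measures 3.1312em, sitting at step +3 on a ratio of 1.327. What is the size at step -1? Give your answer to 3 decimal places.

3.1312 ÷ 1.327⁴ = 3.1312 ÷ 3.10087 ≈ 1.010

1.010em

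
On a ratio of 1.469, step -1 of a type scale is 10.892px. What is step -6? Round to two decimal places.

1.59px

10.892 ÷ 1.469⁵ = 10.892 ÷ 6.84083 ≈ 1.592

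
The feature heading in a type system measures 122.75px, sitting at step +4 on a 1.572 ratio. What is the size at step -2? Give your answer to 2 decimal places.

122.75 ÷ 1.572⁶ = 122.75 ÷ 15.09090 ≈ 8.134

8.13px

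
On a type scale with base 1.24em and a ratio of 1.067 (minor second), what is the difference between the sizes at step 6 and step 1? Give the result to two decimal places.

Step 1: 1.24 × 1.067 = 1.3231em
Step 6: 1.24 × 1.067⁶ = 1.8298em
Difference: 1.8298 − 1.3231 = 0.5067em

0.51em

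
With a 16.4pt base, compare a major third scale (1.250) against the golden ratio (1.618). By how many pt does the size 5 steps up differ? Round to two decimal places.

131.81pt

Major third: 16.4 × 1.250⁵ = 50.0488pt
Golden ratio: 16.4 × 1.618⁵ = 181.8597pt
Difference: 181.8597 − 50.0488 = 131.8109pt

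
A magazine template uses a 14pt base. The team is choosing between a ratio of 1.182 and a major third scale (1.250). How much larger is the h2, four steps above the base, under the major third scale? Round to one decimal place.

6.9pt

At 1.182: 14.0 × 1.182⁴ = 27.327pt
Major third: 14.0 × 1.250⁴ = 34.180pt
Difference: 34.180 − 27.327 = 6.853pt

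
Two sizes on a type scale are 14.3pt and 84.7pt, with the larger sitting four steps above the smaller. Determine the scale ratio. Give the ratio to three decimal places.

The ratio satisfies 14.3 × r⁴ = 84.7, so r = (84.7 / 14.3)^(1/4).
r = 5.9231^(1/4) ≈ 1.5600

1.560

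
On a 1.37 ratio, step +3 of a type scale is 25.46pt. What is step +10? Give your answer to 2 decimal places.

Moving from step +3 to step +10 is 7 steps up, so multiply by r⁷.
25.46 × 1.37⁷ = 25.46 × 9.05824 ≈ 230.623

230.62pt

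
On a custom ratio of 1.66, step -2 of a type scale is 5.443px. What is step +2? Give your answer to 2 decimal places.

41.33px

The gap is 2 − (-2) = 4 steps, so the factor is 1.66^4.
5.443 × 1.66⁴ = 5.443 × 7.59333 ≈ 41.331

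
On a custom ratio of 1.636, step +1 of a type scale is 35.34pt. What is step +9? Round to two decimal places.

1813.56pt

Moving from step +1 to step +9 is 8 steps up, so multiply by r⁸.
35.34 × 1.636⁸ = 35.34 × 51.31761 ≈ 1813.564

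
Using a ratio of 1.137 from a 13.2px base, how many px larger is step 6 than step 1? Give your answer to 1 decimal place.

13.5px

Step 1: 13.2 × 1.137 = 15.008px
Step 6: 13.2 × 1.137⁶ = 28.519px
Difference: 28.519 − 15.008 = 13.511px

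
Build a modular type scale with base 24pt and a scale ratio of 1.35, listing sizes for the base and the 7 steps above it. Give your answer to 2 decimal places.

Step 0: 24pt
Step 1: 24.0 × 1.35 = 32.40
Step 2: 24.0 × 1.35² = 43.74
Step 3: 24.0 × 1.35³ = 59.05
Step 4: 24.0 × 1.35⁴ = 79.72
Step 5: 24.0 × 1.35⁵ = 107.62
Step 6: 24.0 × 1.35⁶ = 145.28
Step 7: 24.0 × 1.35⁷ = 196.13

24.00pt, 32.40pt, 43.74pt, 59.05pt, 79.72pt, 107.62pt, 145.28pt, 196.13pt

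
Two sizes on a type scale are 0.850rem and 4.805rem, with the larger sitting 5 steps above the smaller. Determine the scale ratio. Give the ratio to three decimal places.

1.414

r⁵ = 4.805 / 0.850, so r = (4.805/0.850)^(1/5).
r = 5.6529^(1/5) ≈ 1.4140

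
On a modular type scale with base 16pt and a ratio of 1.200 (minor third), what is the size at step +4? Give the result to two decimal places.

Each step on a modular scale multiplies by the ratio, so the size n steps from the base is base × ratioⁿ.
16.0 × 1.200⁴ = 16.0 × 2.07360 ≈ 33.18

33.18pt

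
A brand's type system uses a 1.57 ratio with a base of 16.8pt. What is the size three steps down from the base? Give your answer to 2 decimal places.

4.34pt

Each step on a modular scale multiplies by the ratio, so the size n steps from the base is base × ratioⁿ.
16.8 ÷ 1.57³ = 16.8 ÷ 3.86989 ≈ 4.34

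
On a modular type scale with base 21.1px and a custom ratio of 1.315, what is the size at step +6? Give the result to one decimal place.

109.1px

A modular type scale is a geometric sequence: sizeₙ = base × rⁿ.
21.1 × 1.315⁶ = 21.1 × 5.17076 ≈ 109.10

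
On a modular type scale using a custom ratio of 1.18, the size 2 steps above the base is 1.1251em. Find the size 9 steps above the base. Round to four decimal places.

3.5840em

1.1251 × 1.18⁷ = 1.1251 × 3.18547 ≈ 3.5840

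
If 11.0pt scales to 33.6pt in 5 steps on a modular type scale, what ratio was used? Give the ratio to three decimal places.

r⁵ = 33.6 / 11.0, so r = (33.6/11.0)^(1/5).
r = 3.0545^(1/5) ≈ 1.2502

1.250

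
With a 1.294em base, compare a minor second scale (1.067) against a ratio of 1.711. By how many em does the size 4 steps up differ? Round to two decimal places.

Minor second: 1.294 × 1.067⁴ = 1.6772em
At 1.711: 1.294 × 1.711⁴ = 11.0901em
Difference: 11.0901 − 1.6772 = 9.4129em

9.41em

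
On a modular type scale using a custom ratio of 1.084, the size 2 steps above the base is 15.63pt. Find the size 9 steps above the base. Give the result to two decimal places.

The gap is 9 − (2) = 7 steps, so the factor is 1.084^7.
15.63 × 1.084⁷ = 15.63 × 1.75875 ≈ 27.489

27.49pt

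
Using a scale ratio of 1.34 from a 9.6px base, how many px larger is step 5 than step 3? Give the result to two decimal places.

18.38px

Step 3: 9.6 × 1.34³ = 23.0986px
Step 5: 9.6 × 1.34⁵ = 41.4758px
Difference: 41.4758 − 23.0986 = 18.3772px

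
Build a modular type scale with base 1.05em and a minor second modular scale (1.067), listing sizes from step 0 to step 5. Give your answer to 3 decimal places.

Step 0: 1.05em
Step 1: 1.05 × 1.067 = 1.120
Step 2: 1.05 × 1.067² = 1.195
Step 3: 1.05 × 1.067³ = 1.276
Step 4: 1.05 × 1.067⁴ = 1.361
Step 5: 1.05 × 1.067⁵ = 1.452

1.050em, 1.120em, 1.195em, 1.276em, 1.361em, 1.452em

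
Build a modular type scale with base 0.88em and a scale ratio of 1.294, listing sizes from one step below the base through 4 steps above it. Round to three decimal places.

Step -1: 0.88 ÷ 1.294 = 0.680
Step 0: 0.88em
Step 1: 0.88 × 1.294 = 1.139
Step 2: 0.88 × 1.294² = 1.474
Step 3: 0.88 × 1.294³ = 1.907
Step 4: 0.88 × 1.294⁴ = 2.467

0.680em, 0.880em, 1.139em, 1.474em, 1.907em, 2.467em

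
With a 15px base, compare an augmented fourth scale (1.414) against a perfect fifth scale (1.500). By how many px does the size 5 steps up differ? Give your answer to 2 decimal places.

29.12px

Augmented fourth: 15.0 × 1.414⁵ = 84.7888px
Perfect fifth: 15.0 × 1.500⁵ = 113.9062px
Difference: 113.9062 − 84.7888 = 29.1174px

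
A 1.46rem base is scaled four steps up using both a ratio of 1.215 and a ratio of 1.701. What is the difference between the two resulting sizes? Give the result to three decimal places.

9.041rem

At 1.215: 1.46 × 1.215⁴ = 3.18169rem
At 1.701: 1.46 × 1.701⁴ = 12.22278rem
Difference: 12.22278 − 3.18169 = 9.04109rem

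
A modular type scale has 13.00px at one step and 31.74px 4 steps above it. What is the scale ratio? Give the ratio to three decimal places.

1.250

The ratio satisfies 13.00 × r⁴ = 31.74, so r = (31.74 / 13.00)^(1/4).
r = 2.4415^(1/4) ≈ 1.2500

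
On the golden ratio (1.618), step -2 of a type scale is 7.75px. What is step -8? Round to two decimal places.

7.75 ÷ 1.618⁶ = 7.75 ÷ 17.94201 ≈ 0.432

0.43px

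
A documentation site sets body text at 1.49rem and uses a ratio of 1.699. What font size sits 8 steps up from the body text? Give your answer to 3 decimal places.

Every step multiplies by the scale ratio.
1.49 × 1.699⁸ = 1.49 × 69.42998 ≈ 103.451

103.451rem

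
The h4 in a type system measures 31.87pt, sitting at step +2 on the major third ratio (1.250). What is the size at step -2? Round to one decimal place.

13.1pt

The gap is -2 − (2) = -4 steps, so the factor is 1.250^-4.
31.87 ÷ 1.250⁴ = 31.87 ÷ 2.44141 ≈ 13.054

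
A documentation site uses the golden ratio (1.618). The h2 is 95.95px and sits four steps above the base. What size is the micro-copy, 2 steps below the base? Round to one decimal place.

5.3px

95.95 ÷ 1.618⁶ = 95.95 ÷ 17.94201 ≈ 5.348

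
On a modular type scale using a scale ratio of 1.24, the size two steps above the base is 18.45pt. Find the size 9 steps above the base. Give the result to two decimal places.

83.17pt

The gap is 9 − (2) = 7 steps, so the factor is 1.24^7.
18.45 × 1.24⁷ = 18.45 × 4.50767 ≈ 83.166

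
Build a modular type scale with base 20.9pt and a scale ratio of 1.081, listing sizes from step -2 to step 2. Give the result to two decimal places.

Step -2: 20.9 ÷ 1.081² = 17.89
Step -1: 20.9 ÷ 1.081 = 19.33
Step 0: 20.9pt
Step 1: 20.9 × 1.081 = 22.59
Step 2: 20.9 × 1.081² = 24.42

17.89pt, 19.33pt, 20.90pt, 22.59pt, 24.42pt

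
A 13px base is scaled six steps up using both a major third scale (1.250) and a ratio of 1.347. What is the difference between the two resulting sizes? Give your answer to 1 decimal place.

Major third: 13.0 × 1.250⁶ = 49.591px
At 1.347: 13.0 × 1.347⁶ = 77.651px
Difference: 77.651 − 49.591 = 28.060px

28.1px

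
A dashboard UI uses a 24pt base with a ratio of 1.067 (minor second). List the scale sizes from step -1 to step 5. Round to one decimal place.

22.5pt, 24.0pt, 25.6pt, 27.3pt, 29.2pt, 31.1pt, 33.2pt

Step -1: 24.0 ÷ 1.067 = 22.5
Step 0: 24pt
Step 1: 24.0 × 1.067 = 25.6
Step 2: 24.0 × 1.067² = 27.3
Step 3: 24.0 × 1.067³ = 29.2
Step 4: 24.0 × 1.067⁴ = 31.1
Step 5: 24.0 × 1.067⁵ = 33.2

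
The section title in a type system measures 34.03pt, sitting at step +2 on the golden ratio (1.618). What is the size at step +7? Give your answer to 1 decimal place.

377.4pt

The gap is 7 − (2) = 5 steps, so the factor is 1.618^5.
34.03 × 1.618⁵ = 34.03 × 11.08901 ≈ 377.359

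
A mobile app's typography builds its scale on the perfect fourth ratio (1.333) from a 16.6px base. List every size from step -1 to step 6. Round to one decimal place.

Step -1: 16.6 ÷ 1.333 = 12.5
Step 0: 16.6px
Step 1: 16.6 × 1.333 = 22.1
Step 2: 16.6 × 1.333² = 29.5
Step 3: 16.6 × 1.333³ = 39.3
Step 4: 16.6 × 1.333⁴ = 52.4
Step 5: 16.6 × 1.333⁵ = 69.9
Step 6: 16.6 × 1.333⁶ = 93.1

12.5px, 16.6px, 22.1px, 29.5px, 39.3px, 52.4px, 69.9px, 93.1px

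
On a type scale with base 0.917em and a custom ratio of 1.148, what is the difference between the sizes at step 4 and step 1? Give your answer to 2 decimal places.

0.54em

Step 1: 0.917 × 1.148 = 1.0527em
Step 4: 0.917 × 1.148⁴ = 1.5927em
Difference: 1.5927 − 1.0527 = 0.5400em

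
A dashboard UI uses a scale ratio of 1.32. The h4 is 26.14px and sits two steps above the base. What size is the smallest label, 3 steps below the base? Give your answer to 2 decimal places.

6.52px

26.14 ÷ 1.32⁵ = 26.14 ÷ 4.00746 ≈ 6.523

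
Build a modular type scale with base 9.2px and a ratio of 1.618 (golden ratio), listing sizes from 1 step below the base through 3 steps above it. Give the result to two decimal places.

5.69px, 9.20px, 14.89px, 24.08px, 38.97px

Step -1: 9.2 ÷ 1.618 = 5.69
Step 0: 9.2px
Step 1: 9.2 × 1.618 = 14.89
Step 2: 9.2 × 1.618² = 24.08
Step 3: 9.2 × 1.618³ = 38.97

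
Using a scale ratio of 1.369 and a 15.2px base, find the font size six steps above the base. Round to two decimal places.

100.06px

15.2 × 1.369⁶ = 15.2 × 6.58295 ≈ 100.06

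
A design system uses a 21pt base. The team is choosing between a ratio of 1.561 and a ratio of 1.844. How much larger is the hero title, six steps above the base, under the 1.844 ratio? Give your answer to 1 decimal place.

At 1.561: 21.0 × 1.561⁶ = 303.834pt
At 1.844: 21.0 × 1.844⁶ = 825.629pt
Difference: 825.629 − 303.834 = 521.795pt

521.8pt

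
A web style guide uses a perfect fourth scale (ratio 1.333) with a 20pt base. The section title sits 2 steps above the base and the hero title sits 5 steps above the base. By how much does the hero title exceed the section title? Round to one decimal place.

48.6pt

Step 2: 20.0 × 1.333² = 35.538pt
Step 5: 20.0 × 1.333⁵ = 84.175pt
Difference: 84.175 − 35.538 = 48.637pt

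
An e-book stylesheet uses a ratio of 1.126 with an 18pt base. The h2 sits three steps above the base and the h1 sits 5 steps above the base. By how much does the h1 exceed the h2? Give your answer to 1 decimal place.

6.9pt

Step 3: 18.0 × 1.126³ = 25.697pt
Step 5: 18.0 × 1.126⁵ = 32.581pt
Difference: 32.581 − 25.697 = 6.884pt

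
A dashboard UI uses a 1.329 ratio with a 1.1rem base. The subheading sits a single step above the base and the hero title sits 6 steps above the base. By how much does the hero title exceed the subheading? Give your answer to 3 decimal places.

4.599rem

Step 1: 1.1 × 1.329 = 1.46190rem
Step 6: 1.1 × 1.329⁶ = 6.06098rem
Difference: 6.06098 − 1.46190 = 4.59908rem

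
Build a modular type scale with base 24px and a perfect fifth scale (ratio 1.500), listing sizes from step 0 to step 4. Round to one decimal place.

24.0px, 36.0px, 54.0px, 81.0px, 121.5px

Step 0: 24px
Step 1: 24.0 × 1.500 = 36.0
Step 2: 24.0 × 1.500² = 54.0
Step 3: 24.0 × 1.500³ = 81.0
Step 4: 24.0 × 1.500⁴ = 121.5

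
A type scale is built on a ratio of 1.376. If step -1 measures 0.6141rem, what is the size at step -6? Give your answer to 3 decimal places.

0.124rem

Moving from step -1 to step -6 is 5 steps down, so divide by r⁵.
0.6141 ÷ 1.376⁵ = 0.6141 ÷ 4.93278 ≈ 0.124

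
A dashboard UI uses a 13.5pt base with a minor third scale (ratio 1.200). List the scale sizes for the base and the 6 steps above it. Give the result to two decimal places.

13.50pt, 16.20pt, 19.44pt, 23.33pt, 27.99pt, 33.59pt, 40.31pt

Step 0: 13.5pt
Step 1: 13.5 × 1.200 = 16.20
Step 2: 13.5 × 1.200² = 19.44
Step 3: 13.5 × 1.200³ = 23.33
Step 4: 13.5 × 1.200⁴ = 27.99
Step 5: 13.5 × 1.200⁵ = 33.59
Step 6: 13.5 × 1.200⁶ = 40.31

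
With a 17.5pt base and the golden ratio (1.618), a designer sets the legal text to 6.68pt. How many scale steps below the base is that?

1.618ⁿ = 17.5 / 6.68 = 2.6198
n = ln(2.6198) / ln(1.618) = 0.9631 / 0.4812 ≈ 2.00

2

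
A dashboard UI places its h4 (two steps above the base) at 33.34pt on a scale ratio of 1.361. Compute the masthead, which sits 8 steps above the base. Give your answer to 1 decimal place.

Moving from step +2 to step +8 is 6 steps up, so multiply by r⁶.
33.34 × 1.361⁶ = 33.34 × 6.35549 ≈ 211.892

211.9pt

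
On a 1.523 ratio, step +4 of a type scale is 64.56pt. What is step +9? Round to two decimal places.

64.56 × 1.523⁵ = 64.56 × 8.19407 ≈ 529.009

529.01pt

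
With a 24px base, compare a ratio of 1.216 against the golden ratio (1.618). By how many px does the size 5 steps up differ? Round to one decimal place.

At 1.216: 24.0 × 1.216⁵ = 63.809px
Golden ratio: 24.0 × 1.618⁵ = 266.136px
Difference: 266.136 − 63.809 = 202.327px

202.3px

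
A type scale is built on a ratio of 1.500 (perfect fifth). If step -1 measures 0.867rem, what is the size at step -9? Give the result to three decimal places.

The gap is -9 − (-1) = -8 steps, so the factor is 1.500^-8.
0.867 ÷ 1.500⁸ = 0.867 ÷ 25.62891 ≈ 0.034

0.034rem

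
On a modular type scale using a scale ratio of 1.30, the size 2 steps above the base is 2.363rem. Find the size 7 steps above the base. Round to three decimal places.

The gap is 7 − (2) = 5 steps, so the factor is 1.30^5.
2.363 × 1.30⁵ = 2.363 × 3.71293 ≈ 8.774

8.774rem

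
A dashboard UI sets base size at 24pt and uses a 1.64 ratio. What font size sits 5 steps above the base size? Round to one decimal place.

Each step on a modular scale multiplies by the ratio, so the size n steps from the base is base × ratioⁿ.
24.0 × 1.64⁵ = 24.0 × 11.86367 ≈ 284.73

284.7pt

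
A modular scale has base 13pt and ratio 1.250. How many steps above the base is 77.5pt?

1.250ⁿ = 77.5 / 13 = 5.9615
n = ln(5.9615) / ln(1.250) = 1.7853 / 0.2231 ≈ 8.00

8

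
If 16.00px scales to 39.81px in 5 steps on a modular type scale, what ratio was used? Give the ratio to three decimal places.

The ratio satisfies 16.00 × r⁵ = 39.81, so r = (39.81 / 16.00)^(1/5).
r = 2.4881^(1/5) ≈ 1.2000

1.200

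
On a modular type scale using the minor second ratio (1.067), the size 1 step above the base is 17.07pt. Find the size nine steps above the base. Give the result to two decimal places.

The gap is 9 − (1) = 8 steps, so the factor is 1.067^8.
17.07 × 1.067⁸ = 17.07 × 1.68002 ≈ 28.678

28.68pt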